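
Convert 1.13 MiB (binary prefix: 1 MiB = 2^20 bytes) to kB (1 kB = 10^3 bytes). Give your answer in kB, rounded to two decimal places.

1,184.89 kB

1.13 MiB = 1.13 × 2^20 bytes = 1,184,890.88 bytes
1 kB = 1,000 bytes
1,184,890.88 / 1,000 = 1,184.89 kB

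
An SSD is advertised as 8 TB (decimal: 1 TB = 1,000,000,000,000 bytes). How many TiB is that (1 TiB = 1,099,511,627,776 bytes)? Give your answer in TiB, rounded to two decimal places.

8 TB = 8 × 10^12 bytes = 8,000,000,000,000 bytes
1 TiB = 2^40 bytes = 1,099,511,627,776 bytes
8,000,000,000,000 / 1,099,511,627,776 = 7.28 TiB

7.28 TiB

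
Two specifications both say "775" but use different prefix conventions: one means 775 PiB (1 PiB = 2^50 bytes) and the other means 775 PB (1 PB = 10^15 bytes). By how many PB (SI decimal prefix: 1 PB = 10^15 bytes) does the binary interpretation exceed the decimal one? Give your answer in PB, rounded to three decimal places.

97.572 PB

775 PiB = 775 × 1,125,899,906,842,624 = 872,572,427,803,033,600 bytes
775 PB = 775 × 1,000,000,000,000,000 = 775,000,000,000,000,000 bytes
difference = 97,572,427,803,033,600 bytes
97,572,427,803,033,600 / 1,000,000,000,000,000 = 97.572 PB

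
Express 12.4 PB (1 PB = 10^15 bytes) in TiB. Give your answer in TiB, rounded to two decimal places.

12.4 PB = 12.4 × 10^15 bytes = 12,400,000,000,000,000 bytes
1 TiB = 1,099,511,627,776 bytes
12,400,000,000,000,000 / 1,099,511,627,776 = 11,277.73 TiB

11,277.73 TiB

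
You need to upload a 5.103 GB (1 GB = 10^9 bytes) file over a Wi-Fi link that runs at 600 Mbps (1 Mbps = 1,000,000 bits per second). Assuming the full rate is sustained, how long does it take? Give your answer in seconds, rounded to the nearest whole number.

5.103 GB = 5,103,000,000 bytes = 40,824,000,000 bits
600 Mbps = 600,000,000 bits/s
time = 40,824,000,000 / 600,000,000 = 68 s

68 seconds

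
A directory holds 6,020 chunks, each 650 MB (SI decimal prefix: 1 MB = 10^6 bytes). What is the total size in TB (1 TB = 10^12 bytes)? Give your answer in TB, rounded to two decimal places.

3.91 TB

Total = 6,020 × 650 MB = 3,913,000 MB
= 3,913,000 × 1,000,000 bytes = 3,913,000,000,000 bytes
1 TB = 1,000,000,000,000 bytes
3,913,000,000,000 / 1,000,000,000,000 = 3.91 TB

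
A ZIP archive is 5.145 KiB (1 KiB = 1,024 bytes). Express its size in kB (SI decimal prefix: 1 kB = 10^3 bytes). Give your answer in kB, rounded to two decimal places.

5.27 kB

5.145 KiB = 5.145 × 2^10 bytes = 5,268.48 bytes
1 kB = 10^3 bytes = 1,000 bytes
5,268.48 / 1,000 = 5.27 kB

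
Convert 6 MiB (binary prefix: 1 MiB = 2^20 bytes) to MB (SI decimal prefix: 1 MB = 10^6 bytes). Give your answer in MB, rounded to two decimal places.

6 MiB = 6 × 2^20 bytes = 6,291,456 bytes
1 MB = 1,000,000 bytes
6,291,456 / 1,000,000 = 6.29 MB

6.29 MB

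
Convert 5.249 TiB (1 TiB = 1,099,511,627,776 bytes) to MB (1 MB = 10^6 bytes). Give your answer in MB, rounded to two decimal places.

5.249 TiB = 5.249 × 2^40 bytes = 5,771,336,534,196.224 bytes
1 MB = 10^6 bytes = 1,000,000 bytes
5,771,336,534,196.224 / 1,000,000 = 5,771,336.53 MB

5,771,336.53 MB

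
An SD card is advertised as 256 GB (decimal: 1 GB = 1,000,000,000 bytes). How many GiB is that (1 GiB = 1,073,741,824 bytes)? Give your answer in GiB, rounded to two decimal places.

256 GB = 256 × 10^9 bytes = 256,000,000,000 bytes
1 GiB = 2^30 bytes = 1,073,741,824 bytes
256,000,000,000 / 1,073,741,824 = 238.42 GiB

238.42 GiB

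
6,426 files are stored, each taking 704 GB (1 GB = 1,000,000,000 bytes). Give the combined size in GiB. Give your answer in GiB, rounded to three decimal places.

4,213,213.921 GiB

Total = 6,426 × 704 GB = 4,523,904 GB
= 4,523,904 × 1,000,000,000 bytes = 4,523,904,000,000,000 bytes
1 GiB = 1,073,741,824 bytes
4,523,904,000,000,000 / 1,073,741,824 = 4,213,213.921 GiB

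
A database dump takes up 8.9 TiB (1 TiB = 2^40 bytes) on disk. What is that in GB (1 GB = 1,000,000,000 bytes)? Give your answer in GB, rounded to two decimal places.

9,785.65 GB

8.9 TiB = 8.9 × 2^40 bytes = 9,785,653,487,206.4 bytes
1 GB = 10^9 bytes = 1,000,000,000 bytes
9,785,653,487,206.4 / 1,000,000,000 = 9,785.65 GB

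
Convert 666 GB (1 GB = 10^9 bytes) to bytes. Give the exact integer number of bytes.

666 × 1,000,000,000 = 666,000,000,000 bytes

666,000,000,000 bytes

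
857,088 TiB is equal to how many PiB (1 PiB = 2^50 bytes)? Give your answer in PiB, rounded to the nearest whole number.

837 PiB

857,088 TiB × 1,099,511,627,776 bytes/TiB = 942,378,222,027,276,288 bytes
1 PiB = 2^50 bytes = 1,125,899,906,842,624 bytes
942,378,222,027,276,288 / 1,125,899,906,842,624 = 837 PiB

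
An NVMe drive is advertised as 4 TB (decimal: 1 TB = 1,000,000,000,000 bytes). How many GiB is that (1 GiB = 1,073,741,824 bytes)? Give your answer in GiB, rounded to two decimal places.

3,725.29 GiB

4 TB = 4 × 10^12 bytes = 4,000,000,000,000 bytes
1 GiB = 2^30 bytes = 1,073,741,824 bytes
4,000,000,000,000 / 1,073,741,824 = 3,725.29 GiB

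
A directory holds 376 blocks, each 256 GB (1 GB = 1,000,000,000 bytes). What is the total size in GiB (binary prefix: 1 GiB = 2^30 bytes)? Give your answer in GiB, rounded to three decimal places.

Total = 376 × 256 GB = 96,256 GB
= 96,256 × 1,000,000,000 bytes = 96,256,000,000,000 bytes
1 GiB = 1,073,741,824 bytes
96,256,000,000,000 / 1,073,741,824 = 89,645.386 GiB

89,645.386 GiB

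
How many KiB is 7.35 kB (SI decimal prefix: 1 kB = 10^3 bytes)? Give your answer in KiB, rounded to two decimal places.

7.35 kB × 1,000 bytes/kB = 7,350 bytes
1 KiB = 2^10 bytes = 1,024 bytes
7,350 / 1,024 = 7.18 KiB

7.18 KiB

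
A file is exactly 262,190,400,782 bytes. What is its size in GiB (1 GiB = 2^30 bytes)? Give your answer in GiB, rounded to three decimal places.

262,190,400,782 bytes given.
1 GiB = 1,073,741,824 bytes
262,190,400,782 / 1,073,741,824 = 244.184 GiB

244.184 GiB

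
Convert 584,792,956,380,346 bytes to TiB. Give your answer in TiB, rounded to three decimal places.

531.866 TiB

584,792,956,380,346 bytes given.
1 TiB = 1,099,511,627,776 bytes
584,792,956,380,346 / 1,099,511,627,776 = 531.866 TiB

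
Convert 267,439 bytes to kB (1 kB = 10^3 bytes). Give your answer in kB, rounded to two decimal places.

267.44 kB

267,439 bytes given.
1 kB = 10^3 bytes = 1,000 bytes
267,439 / 1,000 = 267.44 kB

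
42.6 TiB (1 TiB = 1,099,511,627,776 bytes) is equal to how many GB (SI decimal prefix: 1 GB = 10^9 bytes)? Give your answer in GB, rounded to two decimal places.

46,839.20 GB

42.6 TiB = 42.6 × 2^40 bytes = 46,839,195,343,257.6 bytes
1 GB = 10^9 bytes = 1,000,000,000 bytes
46,839,195,343,257.6 / 1,000,000,000 = 46,839.20 GB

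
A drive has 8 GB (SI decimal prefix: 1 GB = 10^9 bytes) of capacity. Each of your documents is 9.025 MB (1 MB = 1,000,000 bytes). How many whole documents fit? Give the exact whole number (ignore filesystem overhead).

Capacity: 8 GB = 8,000,000,000 bytes
Per item: 9.025 MB = 9,025,000 bytes
⌊8,000,000,000 / 9,025,000⌋ = 886

886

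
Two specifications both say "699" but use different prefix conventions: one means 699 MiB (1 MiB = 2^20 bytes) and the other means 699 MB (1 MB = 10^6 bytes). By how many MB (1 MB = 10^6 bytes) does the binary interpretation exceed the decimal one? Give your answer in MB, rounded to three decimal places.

699 MiB = 699 × 1,048,576 = 732,954,624 bytes
699 MB = 699 × 1,000,000 = 699,000,000 bytes
difference = 33,954,624 bytes
33,954,624 / 1,000,000 = 33.955 MB

33.955 MB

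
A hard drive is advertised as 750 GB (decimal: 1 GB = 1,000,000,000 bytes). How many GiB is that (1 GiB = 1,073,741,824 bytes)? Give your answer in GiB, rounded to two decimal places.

698.49 GiB

750 GB = 750 × 10^9 bytes = 750,000,000,000 bytes
1 GiB = 2^30 bytes = 1,073,741,824 bytes
750,000,000,000 / 1,073,741,824 = 698.49 GiB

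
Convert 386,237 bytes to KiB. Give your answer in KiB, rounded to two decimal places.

377.18 KiB

386,237 bytes given.
1 KiB = 2^10 bytes = 1,024 bytes
386,237 / 1,024 = 377.18 KiB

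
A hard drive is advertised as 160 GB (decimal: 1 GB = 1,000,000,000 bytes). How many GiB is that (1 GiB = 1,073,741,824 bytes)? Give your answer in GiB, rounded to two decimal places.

160 GB = 160 × 10^9 bytes = 160,000,000,000 bytes
1 GiB = 2^30 bytes = 1,073,741,824 bytes
160,000,000,000 / 1,073,741,824 = 149.01 GiB

149.01 GiB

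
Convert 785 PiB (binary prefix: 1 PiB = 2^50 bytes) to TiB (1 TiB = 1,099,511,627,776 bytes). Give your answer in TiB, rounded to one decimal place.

785 PiB × 1,125,899,906,842,624 bytes/PiB = 883,831,426,871,459,840 bytes
1 TiB = 2^40 bytes = 1,099,511,627,776 bytes
883,831,426,871,459,840 / 1,099,511,627,776 = 803,840.0 TiB

803,840.0 TiB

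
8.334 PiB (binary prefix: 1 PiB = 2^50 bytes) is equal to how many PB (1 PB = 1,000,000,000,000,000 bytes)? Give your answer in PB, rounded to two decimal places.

9.38 PB

8.334 PiB = 8.334 × 2^50 bytes = 9,383,249,823,626,428.416 bytes
1 PB = 10^15 bytes = 1,000,000,000,000,000 bytes
9,383,249,823,626,428.416 / 1,000,000,000,000,000 = 9.38 PB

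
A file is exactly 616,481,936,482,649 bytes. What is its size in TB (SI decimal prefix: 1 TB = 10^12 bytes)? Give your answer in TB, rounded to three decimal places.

616.482 TB

616,481,936,482,649 bytes given.
1 TB = 10^12 bytes = 1,000,000,000,000 bytes
616,481,936,482,649 / 1,000,000,000,000 = 616.482 TB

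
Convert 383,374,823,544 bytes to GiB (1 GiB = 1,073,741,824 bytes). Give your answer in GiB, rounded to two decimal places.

357.05 GiB

383,374,823,544 bytes given.
1 GiB = 1,073,741,824 bytes
383,374,823,544 / 1,073,741,824 = 357.05 GiB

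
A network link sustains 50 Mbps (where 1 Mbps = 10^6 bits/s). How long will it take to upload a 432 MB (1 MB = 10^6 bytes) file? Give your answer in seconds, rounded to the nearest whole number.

432 MB = 432,000,000 bytes = 3,456,000,000 bits
50 Mbps = 50,000,000 bits/s
time = 3,456,000,000 / 50,000,000 = 69 s

69 seconds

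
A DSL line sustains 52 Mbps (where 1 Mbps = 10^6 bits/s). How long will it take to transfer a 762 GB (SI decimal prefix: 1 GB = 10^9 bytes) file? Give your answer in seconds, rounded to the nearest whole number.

117,231 seconds

762 GB = 762,000,000,000 bytes = 6,096,000,000,000 bits
52 Mbps = 52,000,000 bits/s
time = 6,096,000,000,000 / 52,000,000 = 117,231 s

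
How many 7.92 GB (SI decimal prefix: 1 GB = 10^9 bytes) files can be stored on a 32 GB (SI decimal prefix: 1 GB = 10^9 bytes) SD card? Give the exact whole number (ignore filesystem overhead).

Capacity: 32 GB = 32,000,000,000 bytes
Per item: 7.92 GB = 7,920,000,000 bytes
⌊32,000,000,000 / 7,920,000,000⌋ = 4

4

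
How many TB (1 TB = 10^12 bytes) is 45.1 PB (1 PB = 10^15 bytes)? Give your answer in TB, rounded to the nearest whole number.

45,100 TB

45.1 PB × 1,000,000,000,000,000 bytes/PB = 45,100,000,000,000,000 bytes
1 TB = 10^12 bytes = 1,000,000,000,000 bytes
45,100,000,000,000,000 / 1,000,000,000,000 = 45,100 TB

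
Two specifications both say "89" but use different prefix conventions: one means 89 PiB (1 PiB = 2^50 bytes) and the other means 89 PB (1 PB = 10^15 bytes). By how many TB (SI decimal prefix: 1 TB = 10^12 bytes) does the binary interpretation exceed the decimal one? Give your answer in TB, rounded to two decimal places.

89 PiB = 89 × 1,125,899,906,842,624 = 100,205,091,708,993,536 bytes
89 PB = 89 × 1,000,000,000,000,000 = 89,000,000,000,000,000 bytes
difference = 11,205,091,708,993,536 bytes
11,205,091,708,993,536 / 1,000,000,000,000 = 11,205.09 TB

11,205.09 TB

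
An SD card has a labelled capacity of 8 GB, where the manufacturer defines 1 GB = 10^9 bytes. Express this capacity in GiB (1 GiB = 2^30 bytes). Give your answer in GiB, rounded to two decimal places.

8 GB = 8 × 10^9 bytes = 8,000,000,000 bytes
1 GiB = 1,073,741,824 bytes
8,000,000,000 / 1,073,741,824 = 7.45 GiB

7.45 GiB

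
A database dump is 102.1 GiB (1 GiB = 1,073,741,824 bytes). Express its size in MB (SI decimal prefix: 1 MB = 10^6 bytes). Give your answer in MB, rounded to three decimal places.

102.1 GiB = 102.1 × 2^30 bytes = 109,629,040,230.4 bytes
1 MB = 10^6 bytes = 1,000,000 bytes
109,629,040,230.4 / 1,000,000 = 109,629.040 MB

109,629.040 MB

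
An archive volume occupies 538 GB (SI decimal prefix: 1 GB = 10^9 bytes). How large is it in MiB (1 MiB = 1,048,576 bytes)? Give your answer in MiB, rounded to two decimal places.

538 GB = 538 × 10^9 bytes = 538,000,000,000 bytes
1 MiB = 2^20 bytes = 1,048,576 bytes
538,000,000,000 / 1,048,576 = 513,076.78 MiB

513,076.78 MiB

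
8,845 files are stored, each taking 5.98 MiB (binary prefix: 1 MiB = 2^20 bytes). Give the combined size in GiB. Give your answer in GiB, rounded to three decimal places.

51.653 GiB

Total = 8,845 × 5.98 MiB = 52893.1 MiB
= 52893.1 × 1,048,576 bytes = 55,462,435,225.6 bytes
1 GiB = 1,073,741,824 bytes
55,462,435,225.6 / 1,073,741,824 = 51.653 GiB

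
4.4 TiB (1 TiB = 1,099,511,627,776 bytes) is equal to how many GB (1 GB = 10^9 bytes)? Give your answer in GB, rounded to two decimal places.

4.4 TiB = 4.4 × 2^40 bytes = 4,837,851,162,214.4 bytes
1 GB = 10^9 bytes = 1,000,000,000 bytes
4,837,851,162,214.4 / 1,000,000,000 = 4,837.85 GB

4,837.85 GB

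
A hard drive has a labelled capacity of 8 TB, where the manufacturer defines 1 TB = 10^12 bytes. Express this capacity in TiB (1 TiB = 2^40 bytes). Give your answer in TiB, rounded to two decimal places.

7.28 TiB

8 TB = 8 × 10^12 bytes = 8,000,000,000,000 bytes
1 TiB = 2^40 bytes = 1,099,511,627,776 bytes
8,000,000,000,000 / 1,099,511,627,776 = 7.28 TiB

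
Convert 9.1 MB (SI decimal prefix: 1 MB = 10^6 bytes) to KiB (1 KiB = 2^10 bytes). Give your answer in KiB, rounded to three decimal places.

8,886.719 KiB

9.1 MB × 1,000,000 bytes/MB = 9,100,000 bytes
1 KiB = 2^10 bytes = 1,024 bytes
9,100,000 / 1,024 = 8,886.719 KiB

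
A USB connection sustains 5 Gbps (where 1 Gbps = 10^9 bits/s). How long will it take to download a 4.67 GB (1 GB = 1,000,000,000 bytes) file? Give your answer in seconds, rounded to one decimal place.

4.67 GB = 4,670,000,000 bytes = 37,360,000,000 bits
5 Gbps = 5,000,000,000 bits/s
time = 37,360,000,000 / 5,000,000,000 = 7.5 s

7.5 seconds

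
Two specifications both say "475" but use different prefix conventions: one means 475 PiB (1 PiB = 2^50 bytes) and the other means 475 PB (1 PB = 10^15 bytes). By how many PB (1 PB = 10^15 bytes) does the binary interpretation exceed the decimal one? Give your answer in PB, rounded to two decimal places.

475 PiB = 475 × 1,125,899,906,842,624 = 534,802,455,750,246,400 bytes
475 PB = 475 × 1,000,000,000,000,000 = 475,000,000,000,000,000 bytes
difference = 59,802,455,750,246,400 bytes
59,802,455,750,246,400 / 1,000,000,000,000,000 = 59.80 PB

59.80 PB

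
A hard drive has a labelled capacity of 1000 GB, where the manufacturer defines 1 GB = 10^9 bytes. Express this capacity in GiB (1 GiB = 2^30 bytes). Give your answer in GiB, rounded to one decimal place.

1000 GB = 1000 × 10^9 bytes = 1,000,000,000,000 bytes
1 GiB = 2^30 bytes = 1,073,741,824 bytes
1,000,000,000,000 / 1,073,741,824 = 931.3 GiB

931.3 GiB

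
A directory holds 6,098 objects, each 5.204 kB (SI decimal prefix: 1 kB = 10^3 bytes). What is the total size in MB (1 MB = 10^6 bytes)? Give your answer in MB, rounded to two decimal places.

31.73 MB

Total = 6,098 × 5.204 kB = 31733.992 kB
= 31733.992 × 1,000 bytes = 31,733,992 bytes
1 MB = 1,000,000 bytes
31,733,992 / 1,000,000 = 31.73 MB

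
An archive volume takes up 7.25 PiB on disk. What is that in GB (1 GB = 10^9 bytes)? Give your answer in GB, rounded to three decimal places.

7.25 PiB × 1,125,899,906,842,624 bytes/PiB = 8,162,774,324,609,024 bytes
1 GB = 10^9 bytes = 1,000,000,000 bytes
8,162,774,324,609,024 / 1,000,000,000 = 8,162,774.325 GB

8,162,774.325 GB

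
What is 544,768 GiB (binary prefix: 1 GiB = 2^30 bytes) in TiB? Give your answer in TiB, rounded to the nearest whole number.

532 TiB

544,768 GiB = 544,768 × 2^30 bytes = 584,940,185,976,832 bytes
1 TiB = 2^40 bytes = 1,099,511,627,776 bytes
584,940,185,976,832 / 1,099,511,627,776 = 532 TiB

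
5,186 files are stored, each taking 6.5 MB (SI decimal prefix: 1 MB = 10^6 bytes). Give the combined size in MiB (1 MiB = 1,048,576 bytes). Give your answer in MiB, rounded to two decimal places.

32,147.41 MiB

Total = 5,186 × 6.5 MB = 33,709 MB
= 33,709 × 1,000,000 bytes = 33,709,000,000 bytes
1 MiB = 1,048,576 bytes
33,709,000,000 / 1,048,576 = 32,147.41 MiB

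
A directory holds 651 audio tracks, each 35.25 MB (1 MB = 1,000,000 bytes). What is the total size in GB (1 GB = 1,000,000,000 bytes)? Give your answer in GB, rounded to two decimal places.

22.95 GB

Total = 651 × 35.25 MB = 22947.75 MB
= 22947.75 × 1,000,000 bytes = 22,947,750,000 bytes
1 GB = 1,000,000,000 bytes
22,947,750,000 / 1,000,000,000 = 22.95 GB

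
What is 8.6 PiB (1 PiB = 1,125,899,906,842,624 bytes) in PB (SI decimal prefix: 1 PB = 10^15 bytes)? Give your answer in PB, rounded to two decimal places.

9.68 PB

8.6 PiB × 1,125,899,906,842,624 bytes/PiB = 9,682,739,198,846,566.4 bytes
1 PB = 10^15 bytes = 1,000,000,000,000,000 bytes
9,682,739,198,846,566.4 / 1,000,000,000,000,000 = 9.68 PB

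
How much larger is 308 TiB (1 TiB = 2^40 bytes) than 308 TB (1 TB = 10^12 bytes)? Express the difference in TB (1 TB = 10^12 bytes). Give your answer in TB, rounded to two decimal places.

30.65 TB

308 TiB = 308 × 1,099,511,627,776 = 338,649,581,355,008 bytes
308 TB = 308 × 1,000,000,000,000 = 308,000,000,000,000 bytes
difference = 30,649,581,355,008 bytes
30,649,581,355,008 / 1,000,000,000,000 = 30.65 TB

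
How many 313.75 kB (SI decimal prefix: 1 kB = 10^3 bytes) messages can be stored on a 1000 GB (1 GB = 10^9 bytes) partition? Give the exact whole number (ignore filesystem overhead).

Capacity: 1000 GB = 1,000,000,000,000 bytes
Per item: 313.75 kB = 313,750 bytes
⌊1,000,000,000,000 / 313,750⌋ = 3,187,250

3,187,250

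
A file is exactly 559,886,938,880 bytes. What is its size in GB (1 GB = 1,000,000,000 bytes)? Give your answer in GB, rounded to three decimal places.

559.887 GB

559,886,938,880 bytes given.
1 GB = 10^9 bytes = 1,000,000,000 bytes
559,886,938,880 / 1,000,000,000 = 559.887 GB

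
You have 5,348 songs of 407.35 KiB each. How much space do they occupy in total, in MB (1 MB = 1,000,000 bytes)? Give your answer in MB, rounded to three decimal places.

Total = 5,348 × 407.35 KiB = 2178507.8 KiB
= 2178507.8 × 1,024 bytes = 2,230,791,987.2 bytes
1 MB = 1,000,000 bytes
2,230,791,987.2 / 1,000,000 = 2,230.792 MB

2,230.792 MB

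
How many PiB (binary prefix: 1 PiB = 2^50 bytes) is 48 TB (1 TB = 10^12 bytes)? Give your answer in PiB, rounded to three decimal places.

0.043 PiB

48 TB = 48 × 10^12 bytes = 48,000,000,000,000 bytes
1 PiB = 1,125,899,906,842,624 bytes
48,000,000,000,000 / 1,125,899,906,842,624 = 0.043 PiB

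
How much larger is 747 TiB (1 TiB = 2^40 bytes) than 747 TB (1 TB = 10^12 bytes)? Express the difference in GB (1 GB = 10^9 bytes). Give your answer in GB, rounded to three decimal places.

747 TiB = 747 × 1,099,511,627,776 = 821,335,185,948,672 bytes
747 TB = 747 × 1,000,000,000,000 = 747,000,000,000,000 bytes
difference = 74,335,185,948,672 bytes
74,335,185,948,672 / 1,000,000,000 = 74,335.186 GB

74,335.186 GB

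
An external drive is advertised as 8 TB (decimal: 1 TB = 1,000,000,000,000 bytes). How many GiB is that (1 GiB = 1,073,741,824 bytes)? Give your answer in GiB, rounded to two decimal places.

7,450.58 GiB

8 TB = 8 × 10^12 bytes = 8,000,000,000,000 bytes
1 GiB = 1,073,741,824 bytes
8,000,000,000,000 / 1,073,741,824 = 7,450.58 GiB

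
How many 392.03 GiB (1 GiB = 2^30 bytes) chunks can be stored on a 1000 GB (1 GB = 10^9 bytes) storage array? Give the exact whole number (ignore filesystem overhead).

Capacity: 1000 GB = 1,000,000,000,000 bytes
Per item: 392.03 GiB = 420,939,007,262.72 bytes
⌊1,000,000,000,000 / 420,939,007,262.72⌋ = 2

2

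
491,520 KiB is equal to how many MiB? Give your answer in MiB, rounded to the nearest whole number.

491,520 KiB × 1,024 bytes/KiB = 503,316,480 bytes
1 MiB = 2^20 bytes = 1,048,576 bytes
503,316,480 / 1,048,576 = 480 MiB

480 MiB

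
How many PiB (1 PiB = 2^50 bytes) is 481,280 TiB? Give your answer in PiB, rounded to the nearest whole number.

481,280 TiB × 1,099,511,627,776 bytes/TiB = 529,172,956,216,033,280 bytes
1 PiB = 2^50 bytes = 1,125,899,906,842,624 bytes
529,172,956,216,033,280 / 1,125,899,906,842,624 = 470 PiB

470 PiB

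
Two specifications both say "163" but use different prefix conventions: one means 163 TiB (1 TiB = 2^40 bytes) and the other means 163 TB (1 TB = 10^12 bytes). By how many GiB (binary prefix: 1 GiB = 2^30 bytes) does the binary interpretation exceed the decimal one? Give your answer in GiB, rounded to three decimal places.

163 TiB = 163 × 1,099,511,627,776 = 179,220,395,327,488 bytes
163 TB = 163 × 1,000,000,000,000 = 163,000,000,000,000 bytes
difference = 16,220,395,327,488 bytes
16,220,395,327,488 / 1,073,741,824 = 15,106.420 GiB

15,106.420 GiB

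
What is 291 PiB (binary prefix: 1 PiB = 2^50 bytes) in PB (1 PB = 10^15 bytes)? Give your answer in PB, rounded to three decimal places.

327.637 PB

291 PiB × 1,125,899,906,842,624 bytes/PiB = 327,636,872,891,203,584 bytes
1 PB = 1,000,000,000,000,000 bytes
327,636,872,891,203,584 / 1,000,000,000,000,000 = 327.637 PB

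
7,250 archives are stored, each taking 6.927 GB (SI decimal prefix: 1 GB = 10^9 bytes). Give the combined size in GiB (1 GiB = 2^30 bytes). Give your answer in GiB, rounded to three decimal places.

Total = 7,250 × 6.927 GB = 50220.75 GB
= 50220.75 × 1,000,000,000 bytes = 50,220,750,000,000 bytes
1 GiB = 1,073,741,824 bytes
50,220,750,000,000 / 1,073,741,824 = 46,771.718 GiB

46,771.718 GiB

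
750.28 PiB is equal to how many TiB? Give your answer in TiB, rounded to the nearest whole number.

750.28 PiB = 750.28 × 2^50 bytes = 844,740,182,105,883,934.72 bytes
1 TiB = 1,099,511,627,776 bytes
844,740,182,105,883,934.72 / 1,099,511,627,776 = 768,287 TiB

768,287 TiB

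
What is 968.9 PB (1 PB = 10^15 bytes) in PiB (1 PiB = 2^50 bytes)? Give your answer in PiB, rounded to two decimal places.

968.9 PB × 1,000,000,000,000,000 bytes/PB = 968,900,000,000,000,000 bytes
1 PiB = 2^50 bytes = 1,125,899,906,842,624 bytes
968,900,000,000,000,000 / 1,125,899,906,842,624 = 860.56 PiB

860.56 PiB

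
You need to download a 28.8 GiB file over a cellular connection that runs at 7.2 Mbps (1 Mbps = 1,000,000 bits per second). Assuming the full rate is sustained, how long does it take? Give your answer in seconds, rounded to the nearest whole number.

28.8 GiB = 30,923,764,531.2 bytes = 247,390,116,249.6 bits
7.2 Mbps = 7,200,000 bits/s
time = 247,390,116,249.6 / 7,200,000 = 34,360 s

34,360 seconds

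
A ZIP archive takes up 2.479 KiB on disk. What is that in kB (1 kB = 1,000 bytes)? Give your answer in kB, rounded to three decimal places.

2.538 kB

2.479 KiB = 2.479 × 2^10 bytes = 2,538.496 bytes
1 kB = 1,000 bytes
2,538.496 / 1,000 = 2.538 kB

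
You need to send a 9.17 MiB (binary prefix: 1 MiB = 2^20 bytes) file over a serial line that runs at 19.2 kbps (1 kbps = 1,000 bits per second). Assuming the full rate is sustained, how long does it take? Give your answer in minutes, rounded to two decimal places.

9.17 MiB = 9,615,441.92 bytes = 76,923,535.36 bits
19.2 kbps = 19,200 bits/s
time = 76,923,535.36 / 19,200 = 4,006.434 s
4,006.434 s / 60 = 66.77 minutes

66.77 minutes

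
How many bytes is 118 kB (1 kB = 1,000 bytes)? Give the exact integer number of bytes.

118,000 bytes

118 × 1,000 = 118,000 bytes  (1 kB = 10^3 bytes)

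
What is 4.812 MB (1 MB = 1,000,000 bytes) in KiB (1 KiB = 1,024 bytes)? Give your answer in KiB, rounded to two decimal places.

4,699.22 KiB

4.812 MB × 1,000,000 bytes/MB = 4,812,000 bytes
1 KiB = 2^10 bytes = 1,024 bytes
4,812,000 / 1,024 = 4,699.22 KiB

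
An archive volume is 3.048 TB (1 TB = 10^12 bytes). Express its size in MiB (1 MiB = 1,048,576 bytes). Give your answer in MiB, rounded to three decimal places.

2,906,799.316 MiB

3.048 TB × 1,000,000,000,000 bytes/TB = 3,048,000,000,000 bytes
1 MiB = 1,048,576 bytes
3,048,000,000,000 / 1,048,576 = 2,906,799.316 MiB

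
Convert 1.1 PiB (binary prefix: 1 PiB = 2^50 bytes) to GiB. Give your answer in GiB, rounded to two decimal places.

1,153,433.60 GiB

1.1 PiB × 1,125,899,906,842,624 bytes/PiB = 1,238,489,897,526,886.4 bytes
1 GiB = 1,073,741,824 bytes
1,238,489,897,526,886.4 / 1,073,741,824 = 1,153,433.60 GiB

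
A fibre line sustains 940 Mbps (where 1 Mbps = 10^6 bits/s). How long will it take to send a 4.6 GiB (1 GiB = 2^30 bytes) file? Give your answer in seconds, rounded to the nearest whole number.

4.6 GiB = 4,939,212,390.4 bytes = 39,513,699,123.2 bits
940 Mbps = 940,000,000 bits/s
time = 39,513,699,123.2 / 940,000,000 = 42 s

42 seconds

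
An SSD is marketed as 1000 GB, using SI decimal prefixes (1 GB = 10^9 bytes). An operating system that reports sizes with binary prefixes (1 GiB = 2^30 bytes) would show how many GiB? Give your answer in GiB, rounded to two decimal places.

931.32 GiB

1000 GB = 1000 × 10^9 bytes = 1,000,000,000,000 bytes
1 GiB = 2^30 bytes = 1,073,741,824 bytes
1,000,000,000,000 / 1,073,741,824 = 931.32 GiB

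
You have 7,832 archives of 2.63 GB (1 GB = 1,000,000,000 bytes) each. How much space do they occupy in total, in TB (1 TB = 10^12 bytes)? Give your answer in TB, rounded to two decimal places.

20.60 TB

Total = 7,832 × 2.63 GB = 20598.16 GB
= 20598.16 × 1,000,000,000 bytes = 20,598,160,000,000 bytes
1 TB = 1,000,000,000,000 bytes
20,598,160,000,000 / 1,000,000,000,000 = 20.60 TB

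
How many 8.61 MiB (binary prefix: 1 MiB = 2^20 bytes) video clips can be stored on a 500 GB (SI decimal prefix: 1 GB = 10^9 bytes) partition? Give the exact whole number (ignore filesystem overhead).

Capacity: 500 GB = 500,000,000,000 bytes
Per item: 8.61 MiB = 9,028,239.36 bytes
⌊500,000,000,000 / 9,028,239.36⌋ = 55,381

55,381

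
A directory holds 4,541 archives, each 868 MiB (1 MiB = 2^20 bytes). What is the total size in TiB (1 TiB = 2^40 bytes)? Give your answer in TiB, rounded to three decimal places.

Total = 4,541 × 868 MiB = 3,941,588 MiB
= 3,941,588 × 1,048,576 bytes = 4,133,054,578,688 bytes
1 TiB = 1,099,511,627,776 bytes
4,133,054,578,688 / 1,099,511,627,776 = 3.759 TiB

3.759 TiB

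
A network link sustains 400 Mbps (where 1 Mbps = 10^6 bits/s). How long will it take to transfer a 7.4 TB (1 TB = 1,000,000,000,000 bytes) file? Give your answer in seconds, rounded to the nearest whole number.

7.4 TB = 7,400,000,000,000 bytes = 59,200,000,000,000 bits
400 Mbps = 400,000,000 bits/s
time = 59,200,000,000,000 / 400,000,000 = 148,000 s

148,000 seconds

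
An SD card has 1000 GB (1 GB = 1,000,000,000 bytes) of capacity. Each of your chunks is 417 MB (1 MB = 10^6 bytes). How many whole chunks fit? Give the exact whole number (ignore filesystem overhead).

2,398

Capacity: 1000 GB = 1,000,000,000,000 bytes
Per item: 417 MB = 417,000,000 bytes
⌊1,000,000,000,000 / 417,000,000⌋ = 2,398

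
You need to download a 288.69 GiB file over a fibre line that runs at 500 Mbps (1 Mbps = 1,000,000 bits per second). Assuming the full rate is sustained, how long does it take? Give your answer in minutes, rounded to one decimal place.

288.69 GiB = 309,978,527,170.56 bytes = 2,479,828,217,364.48 bits
500 Mbps = 500,000,000 bits/s
time = 2,479,828,217,364.48 / 500,000,000 = 4,959.66 s
4,959.66 s / 60 = 82.7 minutes

82.7 minutes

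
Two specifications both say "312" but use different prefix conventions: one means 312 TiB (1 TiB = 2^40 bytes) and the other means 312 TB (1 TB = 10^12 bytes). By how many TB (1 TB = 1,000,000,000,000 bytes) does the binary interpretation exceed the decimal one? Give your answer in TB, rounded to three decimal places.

31.048 TB

312 TiB = 312 × 1,099,511,627,776 = 343,047,627,866,112 bytes
312 TB = 312 × 1,000,000,000,000 = 312,000,000,000,000 bytes
difference = 31,047,627,866,112 bytes
31,047,627,866,112 / 1,000,000,000,000 = 31.048 TB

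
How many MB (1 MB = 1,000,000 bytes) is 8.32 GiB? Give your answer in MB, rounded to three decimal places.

8.32 GiB = 8.32 × 2^30 bytes = 8,933,531,975.68 bytes
1 MB = 1,000,000 bytes
8,933,531,975.68 / 1,000,000 = 8,933.532 MB

8,933.532 MB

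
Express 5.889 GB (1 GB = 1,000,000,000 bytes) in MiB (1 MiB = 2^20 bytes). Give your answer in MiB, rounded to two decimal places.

5,616.19 MiB

5.889 GB = 5.889 × 10^9 bytes = 5,889,000,000 bytes
1 MiB = 2^20 bytes = 1,048,576 bytes
5,889,000,000 / 1,048,576 = 5,616.19 MiB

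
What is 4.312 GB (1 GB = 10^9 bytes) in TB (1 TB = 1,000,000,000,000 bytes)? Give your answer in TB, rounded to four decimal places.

0.0043 TB

4.312 GB = 4.312 × 10^9 bytes = 4,312,000,000 bytes
1 TB = 10^12 bytes = 1,000,000,000,000 bytes
4,312,000,000 / 1,000,000,000,000 = 0.0043 TB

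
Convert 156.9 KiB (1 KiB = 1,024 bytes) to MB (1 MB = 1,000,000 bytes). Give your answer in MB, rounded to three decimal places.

156.9 KiB = 156.9 × 2^10 bytes = 160,665.6 bytes
1 MB = 10^6 bytes = 1,000,000 bytes
160,665.6 / 1,000,000 = 0.161 MB

0.161 MB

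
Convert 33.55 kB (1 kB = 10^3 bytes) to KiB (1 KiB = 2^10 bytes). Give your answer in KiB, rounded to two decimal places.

32.76 KiB

33.55 kB × 1,000 bytes/kB = 33,550 bytes
1 KiB = 2^10 bytes = 1,024 bytes
33,550 / 1,024 = 32.76 KiB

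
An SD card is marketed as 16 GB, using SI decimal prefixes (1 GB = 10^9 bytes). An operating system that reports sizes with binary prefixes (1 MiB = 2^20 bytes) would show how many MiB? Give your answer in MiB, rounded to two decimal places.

15,258.79 MiB

16 GB = 16 × 10^9 bytes = 16,000,000,000 bytes
1 MiB = 2^20 bytes = 1,048,576 bytes
16,000,000,000 / 1,048,576 = 15,258.79 MiB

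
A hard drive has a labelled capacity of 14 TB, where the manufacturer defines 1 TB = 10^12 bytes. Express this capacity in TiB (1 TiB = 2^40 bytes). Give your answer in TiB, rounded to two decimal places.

14 TB = 14 × 10^12 bytes = 14,000,000,000,000 bytes
1 TiB = 1,099,511,627,776 bytes
14,000,000,000,000 / 1,099,511,627,776 = 12.73 TiB

12.73 TiB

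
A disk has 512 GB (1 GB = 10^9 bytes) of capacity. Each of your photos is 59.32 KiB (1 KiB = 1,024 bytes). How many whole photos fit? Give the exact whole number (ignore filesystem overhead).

8,428,860

Capacity: 512 GB = 512,000,000,000 bytes
Per item: 59.32 KiB = 60,743.68 bytes
⌊512,000,000,000 / 60,743.68⌋ = 8,428,860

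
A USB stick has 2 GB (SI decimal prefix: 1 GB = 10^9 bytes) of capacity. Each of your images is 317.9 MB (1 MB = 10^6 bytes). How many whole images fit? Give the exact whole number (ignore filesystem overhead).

6

Capacity: 2 GB = 2,000,000,000 bytes
Per item: 317.9 MB = 317,900,000 bytes
⌊2,000,000,000 / 317,900,000⌋ = 6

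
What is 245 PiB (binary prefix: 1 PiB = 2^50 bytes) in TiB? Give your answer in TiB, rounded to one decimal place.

245 PiB = 245 × 2^50 bytes = 275,845,477,176,442,880 bytes
1 TiB = 2^40 bytes = 1,099,511,627,776 bytes
275,845,477,176,442,880 / 1,099,511,627,776 = 250,880.0 TiB

250,880.0 TiB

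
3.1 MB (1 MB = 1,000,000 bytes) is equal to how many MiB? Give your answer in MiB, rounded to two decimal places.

2.96 MiB

3.1 MB × 1,000,000 bytes/MB = 3,100,000 bytes
1 MiB = 1,048,576 bytes
3,100,000 / 1,048,576 = 2.96 MiB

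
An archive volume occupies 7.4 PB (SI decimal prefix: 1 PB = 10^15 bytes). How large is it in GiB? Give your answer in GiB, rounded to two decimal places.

6,891,787.05 GiB

7.4 PB = 7.4 × 10^15 bytes = 7,400,000,000,000,000 bytes
1 GiB = 2^30 bytes = 1,073,741,824 bytes
7,400,000,000,000,000 / 1,073,741,824 = 6,891,787.05 GiB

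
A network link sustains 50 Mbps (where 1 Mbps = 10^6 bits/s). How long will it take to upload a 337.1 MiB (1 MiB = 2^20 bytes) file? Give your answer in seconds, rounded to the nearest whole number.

57 seconds

337.1 MiB = 353,474,969.6 bytes = 2,827,799,756.8 bits
50 Mbps = 50,000,000 bits/s
time = 2,827,799,756.8 / 50,000,000 = 57 s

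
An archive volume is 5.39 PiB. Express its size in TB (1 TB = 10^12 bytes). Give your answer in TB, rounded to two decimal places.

6,068.60 TB

5.39 PiB = 5.39 × 2^50 bytes = 6,068,600,497,881,743.36 bytes
1 TB = 1,000,000,000,000 bytes
6,068,600,497,881,743.36 / 1,000,000,000,000 = 6,068.60 TB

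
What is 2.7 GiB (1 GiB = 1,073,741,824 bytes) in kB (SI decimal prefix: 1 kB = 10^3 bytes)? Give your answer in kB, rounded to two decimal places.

2.7 GiB = 2.7 × 2^30 bytes = 2,899,102,924.8 bytes
1 kB = 10^3 bytes = 1,000 bytes
2,899,102,924.8 / 1,000 = 2,899,102.92 kB

2,899,102.92 kB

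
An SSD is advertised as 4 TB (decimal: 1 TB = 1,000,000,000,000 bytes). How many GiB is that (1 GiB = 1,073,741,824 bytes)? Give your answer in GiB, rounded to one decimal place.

4 TB = 4 × 10^12 bytes = 4,000,000,000,000 bytes
1 GiB = 1,073,741,824 bytes
4,000,000,000,000 / 1,073,741,824 = 3,725.3 GiB

3,725.3 GiB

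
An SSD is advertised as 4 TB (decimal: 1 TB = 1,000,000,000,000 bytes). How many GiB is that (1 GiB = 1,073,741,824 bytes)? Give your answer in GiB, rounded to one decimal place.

3,725.3 GiB

4 TB = 4 × 10^12 bytes = 4,000,000,000,000 bytes
1 GiB = 1,073,741,824 bytes
4,000,000,000,000 / 1,073,741,824 = 3,725.3 GiB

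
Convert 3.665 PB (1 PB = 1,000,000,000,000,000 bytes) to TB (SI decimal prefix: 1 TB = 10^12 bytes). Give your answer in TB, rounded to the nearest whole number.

3.665 PB = 3.665 × 10^15 bytes = 3,665,000,000,000,000 bytes
1 TB = 1,000,000,000,000 bytes
3,665,000,000,000,000 / 1,000,000,000,000 = 3,665 TB

3,665 TB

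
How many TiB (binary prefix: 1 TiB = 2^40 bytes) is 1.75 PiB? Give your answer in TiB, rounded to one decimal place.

1,792.0 TiB

1.75 PiB = 1.75 × 2^50 bytes = 1,970,324,836,974,592 bytes
1 TiB = 1,099,511,627,776 bytes
1,970,324,836,974,592 / 1,099,511,627,776 = 1,792.0 TiB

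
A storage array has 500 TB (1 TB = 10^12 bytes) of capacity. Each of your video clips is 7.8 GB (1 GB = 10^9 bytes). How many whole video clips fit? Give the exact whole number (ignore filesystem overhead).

Capacity: 500 TB = 500,000,000,000,000 bytes
Per item: 7.8 GB = 7,800,000,000 bytes
⌊500,000,000,000,000 / 7,800,000,000⌋ = 64,102

64,102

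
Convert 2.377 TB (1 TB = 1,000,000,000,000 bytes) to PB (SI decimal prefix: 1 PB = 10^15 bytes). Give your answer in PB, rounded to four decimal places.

2.377 TB = 2.377 × 10^12 bytes = 2,377,000,000,000 bytes
1 PB = 10^15 bytes = 1,000,000,000,000,000 bytes
2,377,000,000,000 / 1,000,000,000,000,000 = 0.0024 PB

0.0024 PB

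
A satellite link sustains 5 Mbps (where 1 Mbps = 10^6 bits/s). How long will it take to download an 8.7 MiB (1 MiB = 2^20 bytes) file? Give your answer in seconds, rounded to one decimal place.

14.6 seconds

8.7 MiB = 9,122,611.2 bytes = 72,980,889.6 bits
5 Mbps = 5,000,000 bits/s
time = 72,980,889.6 / 5,000,000 = 14.6 s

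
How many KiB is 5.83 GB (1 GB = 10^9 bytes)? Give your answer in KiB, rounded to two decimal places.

5.83 GB = 5.83 × 10^9 bytes = 5,830,000,000 bytes
1 KiB = 1,024 bytes
5,830,000,000 / 1,024 = 5,693,359.38 KiB

5,693,359.38 KiB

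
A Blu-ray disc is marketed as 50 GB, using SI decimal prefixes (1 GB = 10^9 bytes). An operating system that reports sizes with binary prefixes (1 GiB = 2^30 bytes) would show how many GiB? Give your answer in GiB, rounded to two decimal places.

46.57 GiB

50 GB × 1,000,000,000 bytes/GB = 50,000,000,000 bytes
1 GiB = 1,073,741,824 bytes
50,000,000,000 / 1,073,741,824 = 46.57 GiB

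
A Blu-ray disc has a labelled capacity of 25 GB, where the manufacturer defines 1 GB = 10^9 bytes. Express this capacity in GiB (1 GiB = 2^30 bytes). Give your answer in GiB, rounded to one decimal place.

25 GB = 25 × 10^9 bytes = 25,000,000,000 bytes
1 GiB = 1,073,741,824 bytes
25,000,000,000 / 1,073,741,824 = 23.3 GiB

23.3 GiB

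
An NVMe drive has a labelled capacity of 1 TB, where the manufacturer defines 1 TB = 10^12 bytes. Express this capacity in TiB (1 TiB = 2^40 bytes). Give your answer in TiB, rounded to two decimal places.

1 TB × 1,000,000,000,000 bytes/TB = 1,000,000,000,000 bytes
1 TiB = 1,099,511,627,776 bytes
1,000,000,000,000 / 1,099,511,627,776 = 0.91 TiB

0.91 TiB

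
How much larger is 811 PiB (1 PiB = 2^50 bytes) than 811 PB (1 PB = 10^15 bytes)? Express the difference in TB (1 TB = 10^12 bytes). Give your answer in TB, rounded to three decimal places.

811 PiB = 811 × 1,125,899,906,842,624 = 913,104,824,449,368,064 bytes
811 PB = 811 × 1,000,000,000,000,000 = 811,000,000,000,000,000 bytes
difference = 102,104,824,449,368,064 bytes
102,104,824,449,368,064 / 1,000,000,000,000 = 102,104.824 TB

102,104.824 TB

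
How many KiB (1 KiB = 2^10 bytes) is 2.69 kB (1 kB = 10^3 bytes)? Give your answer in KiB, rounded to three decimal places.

2.627 KiB

2.69 kB × 1,000 bytes/kB = 2,690 bytes
1 KiB = 2^10 bytes = 1,024 bytes
2,690 / 1,024 = 2.627 KiB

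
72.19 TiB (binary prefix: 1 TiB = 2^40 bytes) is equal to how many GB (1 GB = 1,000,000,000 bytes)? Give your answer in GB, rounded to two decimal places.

79,373.74 GB

72.19 TiB × 1,099,511,627,776 bytes/TiB = 79,373,744,409,149.44 bytes
1 GB = 10^9 bytes = 1,000,000,000 bytes
79,373,744,409,149.44 / 1,000,000,000 = 79,373.74 GB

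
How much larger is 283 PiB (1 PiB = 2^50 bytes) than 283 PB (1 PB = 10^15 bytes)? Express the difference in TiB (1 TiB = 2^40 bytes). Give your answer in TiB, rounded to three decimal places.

32,404.999 TiB

283 PiB = 283 × 1,125,899,906,842,624 = 318,629,673,636,462,592 bytes
283 PB = 283 × 1,000,000,000,000,000 = 283,000,000,000,000,000 bytes
difference = 35,629,673,636,462,592 bytes
35,629,673,636,462,592 / 1,099,511,627,776 = 32,404.999 TiB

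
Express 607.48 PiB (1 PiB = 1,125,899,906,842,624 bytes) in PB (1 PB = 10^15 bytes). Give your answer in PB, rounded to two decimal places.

607.48 PiB × 1,125,899,906,842,624 bytes/PiB = 683,961,675,408,757,227.52 bytes
1 PB = 1,000,000,000,000,000 bytes
683,961,675,408,757,227.52 / 1,000,000,000,000,000 = 683.96 PB

683.96 PB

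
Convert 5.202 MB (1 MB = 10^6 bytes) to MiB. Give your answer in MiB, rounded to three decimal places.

5.202 MB × 1,000,000 bytes/MB = 5,202,000 bytes
1 MiB = 1,048,576 bytes
5,202,000 / 1,048,576 = 4.961 MiB

4.961 MiB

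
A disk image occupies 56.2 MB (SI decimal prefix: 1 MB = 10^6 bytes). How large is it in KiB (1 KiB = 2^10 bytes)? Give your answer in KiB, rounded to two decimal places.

56.2 MB × 1,000,000 bytes/MB = 56,200,000 bytes
1 KiB = 1,024 bytes
56,200,000 / 1,024 = 54,882.81 KiB

54,882.81 KiB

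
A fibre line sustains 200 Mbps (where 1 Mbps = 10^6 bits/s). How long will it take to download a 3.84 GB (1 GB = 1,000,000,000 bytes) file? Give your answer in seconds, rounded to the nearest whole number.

3.84 GB = 3,840,000,000 bytes = 30,720,000,000 bits
200 Mbps = 200,000,000 bits/s
time = 30,720,000,000 / 200,000,000 = 154 s

154 seconds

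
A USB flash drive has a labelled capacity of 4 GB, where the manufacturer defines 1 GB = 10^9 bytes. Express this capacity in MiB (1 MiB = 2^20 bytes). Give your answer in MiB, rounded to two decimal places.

3,814.70 MiB

4 GB = 4 × 10^9 bytes = 4,000,000,000 bytes
1 MiB = 1,048,576 bytes
4,000,000,000 / 1,048,576 = 3,814.70 MiB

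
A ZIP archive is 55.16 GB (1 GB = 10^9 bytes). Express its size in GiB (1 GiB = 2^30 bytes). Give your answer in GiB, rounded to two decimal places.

55.16 GB × 1,000,000,000 bytes/GB = 55,160,000,000 bytes
1 GiB = 2^30 bytes = 1,073,741,824 bytes
55,160,000,000 / 1,073,741,824 = 51.37 GiB

51.37 GiB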